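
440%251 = 189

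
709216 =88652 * 8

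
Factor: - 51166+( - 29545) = -43^1*1877^1=   - 80711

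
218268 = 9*24252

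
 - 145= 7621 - 7766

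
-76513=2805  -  79318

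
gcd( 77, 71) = 1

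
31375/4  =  31375/4 = 7843.75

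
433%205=23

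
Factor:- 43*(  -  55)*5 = 11825 = 5^2*11^1*43^1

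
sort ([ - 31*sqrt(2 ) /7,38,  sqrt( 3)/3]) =[ -31 * sqrt( 2 ) /7,sqrt( 3 ) /3,38]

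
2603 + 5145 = 7748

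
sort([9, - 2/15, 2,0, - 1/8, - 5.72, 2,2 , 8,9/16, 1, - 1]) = [ -5.72 , - 1, - 2/15,  -  1/8,0, 9/16, 1, 2, 2, 2, 8,9]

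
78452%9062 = 5956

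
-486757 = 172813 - 659570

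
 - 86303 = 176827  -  263130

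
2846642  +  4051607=6898249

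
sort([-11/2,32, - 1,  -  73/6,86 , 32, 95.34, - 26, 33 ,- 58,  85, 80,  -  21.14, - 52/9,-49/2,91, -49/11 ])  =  [ - 58, - 26, - 49/2,-21.14, - 73/6,  -  52/9 , - 11/2, -49/11 , - 1, 32, 32, 33,80 , 85,86,91,95.34] 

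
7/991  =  7/991=0.01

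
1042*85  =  88570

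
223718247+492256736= 715974983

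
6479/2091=6479/2091 = 3.10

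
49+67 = 116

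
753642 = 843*894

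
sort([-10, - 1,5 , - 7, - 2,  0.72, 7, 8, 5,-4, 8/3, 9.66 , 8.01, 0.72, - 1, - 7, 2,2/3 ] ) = [- 10,-7, -7,-4 , - 2,-1, -1,2/3, 0.72, 0.72 , 2 , 8/3,  5, 5,7, 8,8.01, 9.66 ]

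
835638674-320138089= 515500585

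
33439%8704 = 7327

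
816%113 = 25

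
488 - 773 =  - 285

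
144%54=36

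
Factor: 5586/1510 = 3^1  *5^( - 1)*7^2*19^1*151^( - 1) = 2793/755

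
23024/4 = 5756 =5756.00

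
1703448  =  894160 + 809288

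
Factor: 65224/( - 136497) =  - 248/519 = - 2^3*3^( - 1 )*31^1*173^( - 1 ) 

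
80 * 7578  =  606240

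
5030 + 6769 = 11799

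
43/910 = 43/910 = 0.05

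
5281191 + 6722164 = 12003355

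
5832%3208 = 2624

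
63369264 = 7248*8743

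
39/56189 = 39/56189 = 0.00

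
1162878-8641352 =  - 7478474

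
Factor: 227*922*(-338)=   -  70741372= - 2^2*13^2*227^1*461^1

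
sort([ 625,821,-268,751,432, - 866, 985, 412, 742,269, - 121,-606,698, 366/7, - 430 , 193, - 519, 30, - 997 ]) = [ - 997, - 866,-606,  -  519 , - 430, - 268 , - 121 , 30, 366/7,193,  269,412, 432, 625, 698, 742, 751, 821, 985 ]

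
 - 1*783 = -783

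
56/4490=28/2245  =  0.01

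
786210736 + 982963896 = 1769174632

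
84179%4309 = 2308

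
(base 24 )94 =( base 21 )AA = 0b11011100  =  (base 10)220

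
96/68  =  1+7/17 = 1.41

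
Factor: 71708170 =2^1*5^1 * 683^1*10499^1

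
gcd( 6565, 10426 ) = 13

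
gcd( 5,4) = 1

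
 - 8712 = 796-9508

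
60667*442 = 26814814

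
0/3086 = 0 = 0.00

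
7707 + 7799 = 15506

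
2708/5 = 2708/5 = 541.60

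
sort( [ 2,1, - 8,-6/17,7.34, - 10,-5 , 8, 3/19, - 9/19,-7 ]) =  [-10, - 8,-7,  -  5,  -  9/19,  -  6/17,3/19, 1, 2,7.34,8]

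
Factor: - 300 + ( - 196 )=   -496  =  -  2^4*31^1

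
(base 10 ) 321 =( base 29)b2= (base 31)AB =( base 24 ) d9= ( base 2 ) 101000001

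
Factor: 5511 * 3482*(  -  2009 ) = - 38551307718=- 2^1 * 3^1*7^2*11^1*41^1*167^1 * 1741^1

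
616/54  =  308/27=11.41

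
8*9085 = 72680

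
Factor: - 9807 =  - 3^1*7^1*467^1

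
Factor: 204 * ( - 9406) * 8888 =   -  2^6*3^1*11^1 * 17^1*101^1 * 4703^1 = -  17054507712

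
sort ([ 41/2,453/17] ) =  [41/2,453/17 ]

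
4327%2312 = 2015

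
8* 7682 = 61456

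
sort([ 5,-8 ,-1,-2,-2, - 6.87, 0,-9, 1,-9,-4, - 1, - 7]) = [  -  9, - 9,- 8, - 7, - 6.87, - 4, - 2, - 2  ,  -  1, - 1, 0,  1,  5]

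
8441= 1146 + 7295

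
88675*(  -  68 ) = -6029900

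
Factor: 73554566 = 2^1*53^1* 103^1*6737^1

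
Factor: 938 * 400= 375200 = 2^5*5^2*7^1*67^1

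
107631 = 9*11959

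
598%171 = 85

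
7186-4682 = 2504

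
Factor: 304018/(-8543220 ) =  - 2^( - 1)*3^( - 1)*5^( - 1)*7^(  -  1)*11^1*13^1*1063^1*20341^( - 1) = - 152009/4271610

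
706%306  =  94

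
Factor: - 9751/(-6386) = 2^(-1 )*7^2*31^ ( - 1)*103^(  -  1 )*199^1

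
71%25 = 21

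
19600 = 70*280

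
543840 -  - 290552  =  834392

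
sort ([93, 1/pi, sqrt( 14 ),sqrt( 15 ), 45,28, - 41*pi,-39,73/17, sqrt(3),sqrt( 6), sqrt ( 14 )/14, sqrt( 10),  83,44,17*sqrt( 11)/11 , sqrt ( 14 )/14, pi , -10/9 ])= [ - 41*pi,- 39, - 10/9,sqrt( 14)/14  ,  sqrt(14)/14, 1/pi,sqrt (3 ),sqrt(6),pi,sqrt(10),sqrt( 14), sqrt (15 ),  73/17, 17*sqrt (11)/11, 28,44,45 , 83,93 ]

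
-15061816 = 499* ( - 30184)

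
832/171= 832/171 = 4.87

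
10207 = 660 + 9547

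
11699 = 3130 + 8569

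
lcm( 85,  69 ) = 5865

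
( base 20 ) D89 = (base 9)7325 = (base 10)5369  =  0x14f9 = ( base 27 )79N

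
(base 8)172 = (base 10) 122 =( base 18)6e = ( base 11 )101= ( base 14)8a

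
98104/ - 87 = -98104/87 = - 1127.63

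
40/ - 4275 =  - 8/855= - 0.01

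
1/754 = 1/754=0.00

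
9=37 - 28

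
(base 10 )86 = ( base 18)4E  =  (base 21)42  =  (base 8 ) 126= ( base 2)1010110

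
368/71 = 368/71 = 5.18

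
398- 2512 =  - 2114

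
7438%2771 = 1896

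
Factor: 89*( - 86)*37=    - 283198 = -2^1 * 37^1 * 43^1*89^1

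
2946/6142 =1473/3071 = 0.48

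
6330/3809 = 1 + 2521/3809 = 1.66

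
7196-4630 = 2566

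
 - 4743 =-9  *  527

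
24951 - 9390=15561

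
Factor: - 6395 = -5^1*1279^1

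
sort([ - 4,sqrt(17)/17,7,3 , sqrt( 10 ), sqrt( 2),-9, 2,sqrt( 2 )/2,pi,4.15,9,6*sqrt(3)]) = [ - 9,-4,sqrt (17 ) /17, sqrt(2 )/2,sqrt(2 ), 2,3,pi , sqrt(10),4.15,7, 9,6 * sqrt (3 )]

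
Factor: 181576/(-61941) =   -  2^3*3^(-1 )*11^( - 1)*1877^( - 1)*22697^1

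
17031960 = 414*41140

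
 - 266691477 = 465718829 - 732410306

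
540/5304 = 45/442 = 0.10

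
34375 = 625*55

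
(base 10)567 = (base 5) 4232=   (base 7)1440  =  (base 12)3b3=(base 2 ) 1000110111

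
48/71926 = 24/35963 = 0.00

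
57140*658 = 37598120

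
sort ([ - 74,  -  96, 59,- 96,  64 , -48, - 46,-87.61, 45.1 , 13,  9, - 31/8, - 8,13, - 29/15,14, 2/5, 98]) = [ - 96, - 96, - 87.61, - 74, - 48, - 46,  -  8, - 31/8, - 29/15, 2/5, 9, 13, 13 , 14, 45.1, 59 , 64,98 ] 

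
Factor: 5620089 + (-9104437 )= - 2^2*7^1*107^1*1163^1 = - 3484348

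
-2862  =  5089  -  7951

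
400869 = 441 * 909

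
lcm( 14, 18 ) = 126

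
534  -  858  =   - 324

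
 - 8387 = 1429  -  9816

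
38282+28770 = 67052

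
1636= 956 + 680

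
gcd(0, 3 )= 3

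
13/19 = 13/19 = 0.68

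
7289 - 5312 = 1977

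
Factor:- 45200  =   - 2^4*5^2 * 113^1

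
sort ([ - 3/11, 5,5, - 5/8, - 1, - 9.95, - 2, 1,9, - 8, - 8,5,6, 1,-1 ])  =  [ - 9.95 , - 8, - 8, - 2, -1 , - 1, - 5/8, - 3/11,1,1,5,5, 5, 6 , 9]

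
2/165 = 2/165  =  0.01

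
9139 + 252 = 9391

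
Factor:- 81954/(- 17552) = 2^( - 3)*3^2*29^1*157^1*1097^( - 1 )= 40977/8776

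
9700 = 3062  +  6638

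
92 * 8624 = 793408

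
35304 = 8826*4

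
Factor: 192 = 2^6*3^1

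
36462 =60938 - 24476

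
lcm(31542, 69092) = 1450932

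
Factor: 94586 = 2^1  *47293^1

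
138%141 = 138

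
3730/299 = 12 + 142/299 = 12.47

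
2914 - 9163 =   -  6249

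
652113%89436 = 26061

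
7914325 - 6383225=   1531100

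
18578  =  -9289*( - 2 ) 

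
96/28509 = 32/9503 = 0.00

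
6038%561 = 428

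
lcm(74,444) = 444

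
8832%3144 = 2544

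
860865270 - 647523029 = 213342241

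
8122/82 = 99  +  2/41  =  99.05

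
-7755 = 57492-65247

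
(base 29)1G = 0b101101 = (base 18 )29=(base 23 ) 1m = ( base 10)45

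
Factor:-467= - 467^1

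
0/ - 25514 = 0/1= -0.00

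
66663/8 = 66663/8 = 8332.88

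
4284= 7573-3289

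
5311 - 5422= - 111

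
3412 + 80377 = 83789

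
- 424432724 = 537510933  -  961943657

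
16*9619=153904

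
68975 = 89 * 775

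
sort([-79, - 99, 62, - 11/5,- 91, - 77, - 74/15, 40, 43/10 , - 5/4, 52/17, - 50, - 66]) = [ - 99, - 91 , - 79, - 77, - 66, - 50, - 74/15,-11/5, - 5/4,  52/17, 43/10, 40,62]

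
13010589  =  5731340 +7279249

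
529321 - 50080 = 479241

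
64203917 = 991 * 64787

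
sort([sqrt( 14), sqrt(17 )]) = [ sqrt(14 ), sqrt( 17) ]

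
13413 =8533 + 4880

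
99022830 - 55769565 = 43253265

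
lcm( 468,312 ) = 936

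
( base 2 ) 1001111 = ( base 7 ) 142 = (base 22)3d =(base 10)79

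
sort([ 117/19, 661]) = [ 117/19,661 ] 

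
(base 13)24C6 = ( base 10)5232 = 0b1010001110000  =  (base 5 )131412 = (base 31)5do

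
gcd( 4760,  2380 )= 2380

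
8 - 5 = 3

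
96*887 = 85152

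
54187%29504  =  24683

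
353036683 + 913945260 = 1266981943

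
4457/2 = 4457/2 = 2228.50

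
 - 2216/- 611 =2216/611 = 3.63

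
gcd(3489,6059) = 1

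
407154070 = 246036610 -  - 161117460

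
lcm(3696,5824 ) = 192192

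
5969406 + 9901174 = 15870580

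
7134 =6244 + 890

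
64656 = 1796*36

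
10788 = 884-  - 9904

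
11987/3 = 3995 + 2/3 = 3995.67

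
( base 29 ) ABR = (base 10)8756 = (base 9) 13008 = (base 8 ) 21064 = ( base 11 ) 6640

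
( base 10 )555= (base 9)676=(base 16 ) 22b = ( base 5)4210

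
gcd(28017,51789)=849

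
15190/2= 7595 = 7595.00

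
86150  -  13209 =72941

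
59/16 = 59/16 = 3.69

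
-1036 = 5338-6374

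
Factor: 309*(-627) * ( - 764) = 148019652 =2^2*3^2*11^1*19^1*103^1*191^1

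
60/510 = 2/17=0.12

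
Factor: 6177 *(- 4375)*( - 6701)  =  181090336875= 3^1 * 5^4*7^1*29^1*71^1*6701^1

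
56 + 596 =652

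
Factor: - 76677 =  - 3^1 * 61^1*419^1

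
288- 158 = 130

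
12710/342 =6355/171 = 37.16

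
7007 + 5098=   12105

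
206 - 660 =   -  454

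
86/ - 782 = - 43/391 = - 0.11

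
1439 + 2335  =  3774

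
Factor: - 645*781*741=-3^2*5^1*11^1*13^1*19^1*43^1*71^1  =  - 373275045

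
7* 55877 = 391139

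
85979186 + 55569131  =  141548317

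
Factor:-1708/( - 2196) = 3^(  -  2)*7^1 =7/9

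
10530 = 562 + 9968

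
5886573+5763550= 11650123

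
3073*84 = 258132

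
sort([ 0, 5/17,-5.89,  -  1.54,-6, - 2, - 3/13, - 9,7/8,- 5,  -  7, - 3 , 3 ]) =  [ - 9, - 7,-6 , - 5.89, - 5, - 3, - 2, - 1.54, - 3/13,  0,5/17,7/8 , 3] 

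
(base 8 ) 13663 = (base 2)1011110110011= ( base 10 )6067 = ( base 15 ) 1BE7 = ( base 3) 22022201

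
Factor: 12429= 3^2*1381^1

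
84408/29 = 84408/29 =2910.62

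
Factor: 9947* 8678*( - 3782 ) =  - 326462489612 =- 2^2*7^3*29^1*31^1 *61^1 * 4339^1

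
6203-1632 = 4571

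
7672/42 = 548/3 = 182.67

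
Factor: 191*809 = 191^1*809^1 = 154519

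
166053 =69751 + 96302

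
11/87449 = 11/87449 = 0.00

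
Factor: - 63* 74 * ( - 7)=2^1*3^2*7^2*37^1 = 32634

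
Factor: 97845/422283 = 5^1*11^1*593^1*140761^( - 1) =32615/140761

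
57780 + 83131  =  140911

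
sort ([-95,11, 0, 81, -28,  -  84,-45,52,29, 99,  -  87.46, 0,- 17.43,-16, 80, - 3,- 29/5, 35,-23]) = [-95, - 87.46,-84, - 45, - 28,-23, - 17.43, - 16,-29/5, - 3,  0,0, 11 , 29, 35,52, 80,  81,99 ]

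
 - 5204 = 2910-8114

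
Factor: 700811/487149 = 3^ ( - 1 )*13^(- 1 )*12491^( - 1 )*700811^1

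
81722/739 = 110 + 432/739 =110.58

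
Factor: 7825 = 5^2*313^1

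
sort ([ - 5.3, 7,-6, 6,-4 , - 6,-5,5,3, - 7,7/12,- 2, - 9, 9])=[ - 9, - 7, - 6 ,-6,  -  5.3, - 5, - 4, - 2, 7/12,3, 5,6, 7, 9]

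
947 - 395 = 552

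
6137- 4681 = 1456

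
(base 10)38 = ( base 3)1102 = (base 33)15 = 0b100110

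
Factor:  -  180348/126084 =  - 113/79 = - 79^(-1) * 113^1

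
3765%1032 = 669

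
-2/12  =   - 1 + 5/6 =-  0.17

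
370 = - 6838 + 7208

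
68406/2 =34203= 34203.00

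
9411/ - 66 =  - 143 + 9/22 = -142.59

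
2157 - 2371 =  - 214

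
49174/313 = 49174/313 =157.11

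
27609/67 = 412 + 5/67 = 412.07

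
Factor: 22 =2^1*11^1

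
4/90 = 2/45 = 0.04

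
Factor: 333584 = 2^4*20849^1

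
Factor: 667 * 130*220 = 2^3*5^2*11^1*13^1*23^1*29^1=19076200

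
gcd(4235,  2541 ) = 847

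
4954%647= 425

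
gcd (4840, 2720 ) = 40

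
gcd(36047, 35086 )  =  1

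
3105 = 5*621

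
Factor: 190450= 2^1*5^2*13^1*293^1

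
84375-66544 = 17831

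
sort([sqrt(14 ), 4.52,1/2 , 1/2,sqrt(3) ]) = [ 1/2, 1/2, sqrt(3 ), sqrt(14), 4.52 ]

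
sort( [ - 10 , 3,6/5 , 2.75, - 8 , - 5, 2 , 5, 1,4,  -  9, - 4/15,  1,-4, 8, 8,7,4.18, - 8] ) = [ - 10, - 9, - 8 ,-8, - 5, - 4, - 4/15,1,1,6/5, 2,2.75, 3, 4, 4.18,5,7, 8,  8 ] 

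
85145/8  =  85145/8 = 10643.12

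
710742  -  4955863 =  - 4245121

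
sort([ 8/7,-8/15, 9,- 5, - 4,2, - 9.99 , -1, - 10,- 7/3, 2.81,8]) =[ - 10,-9.99,-5, - 4, - 7/3,-1, - 8/15, 8/7  ,  2, 2.81, 8, 9 ] 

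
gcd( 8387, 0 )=8387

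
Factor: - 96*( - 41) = 3936 = 2^5*3^1*41^1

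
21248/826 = 25 + 299/413 = 25.72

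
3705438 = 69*53702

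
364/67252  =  91/16813=0.01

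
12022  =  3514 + 8508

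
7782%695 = 137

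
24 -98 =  - 74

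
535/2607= 535/2607 =0.21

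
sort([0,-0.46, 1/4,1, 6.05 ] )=[ - 0.46, 0, 1/4, 1, 6.05]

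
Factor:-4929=-3^1 * 31^1* 53^1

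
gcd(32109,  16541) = 973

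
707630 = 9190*77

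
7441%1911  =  1708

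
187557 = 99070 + 88487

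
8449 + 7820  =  16269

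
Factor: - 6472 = -2^3*809^1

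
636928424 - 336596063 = 300332361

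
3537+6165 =9702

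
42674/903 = 47 + 233/903  =  47.26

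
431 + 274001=274432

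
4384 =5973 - 1589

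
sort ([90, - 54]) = [  -  54,90 ] 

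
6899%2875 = 1149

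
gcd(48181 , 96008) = 1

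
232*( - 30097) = -6982504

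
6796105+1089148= 7885253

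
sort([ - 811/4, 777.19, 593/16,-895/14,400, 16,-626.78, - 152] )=[ - 626.78, - 811/4, - 152 ,-895/14 , 16,593/16, 400,777.19] 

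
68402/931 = 68402/931 = 73.47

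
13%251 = 13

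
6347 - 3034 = 3313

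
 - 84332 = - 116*727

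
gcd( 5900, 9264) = 4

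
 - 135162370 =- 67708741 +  - 67453629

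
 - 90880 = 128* ( - 710 ) 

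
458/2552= 229/1276 = 0.18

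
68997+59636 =128633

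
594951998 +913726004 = 1508678002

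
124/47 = 124/47  =  2.64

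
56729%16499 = 7232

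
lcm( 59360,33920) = 237440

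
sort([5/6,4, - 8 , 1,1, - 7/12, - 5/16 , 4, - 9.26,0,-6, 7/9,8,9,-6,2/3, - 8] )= [ - 9.26, - 8,-8,-6, - 6, - 7/12, - 5/16, 0, 2/3,  7/9, 5/6,1,1,4,4,8,9] 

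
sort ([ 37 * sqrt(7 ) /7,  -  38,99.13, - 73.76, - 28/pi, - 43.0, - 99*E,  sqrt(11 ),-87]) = [  -  99*E, - 87 , - 73.76,  -  43.0 ,  -  38,  -  28/pi, sqrt (11),37*sqrt(7 ) /7,99.13]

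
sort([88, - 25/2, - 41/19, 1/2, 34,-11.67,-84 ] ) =[-84, - 25/2, - 11.67, - 41/19,1/2,34,88 ]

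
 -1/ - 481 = 1/481   =  0.00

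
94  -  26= 68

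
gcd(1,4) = 1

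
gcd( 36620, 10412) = 4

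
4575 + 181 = 4756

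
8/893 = 8/893 = 0.01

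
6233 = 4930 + 1303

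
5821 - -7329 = 13150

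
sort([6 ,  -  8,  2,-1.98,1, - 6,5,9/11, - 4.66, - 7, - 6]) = [ - 8, - 7  , - 6, - 6, - 4.66, - 1.98, 9/11,1,2, 5,  6 ]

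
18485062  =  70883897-52398835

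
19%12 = 7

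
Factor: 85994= 2^1*19^1*31^1*73^1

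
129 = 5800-5671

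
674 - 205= 469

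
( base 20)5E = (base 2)1110010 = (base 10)114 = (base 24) 4I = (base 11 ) A4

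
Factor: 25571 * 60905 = 1557401755 = 5^1*7^1*13^2*281^1 * 937^1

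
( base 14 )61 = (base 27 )34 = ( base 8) 125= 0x55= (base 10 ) 85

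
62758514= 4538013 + 58220501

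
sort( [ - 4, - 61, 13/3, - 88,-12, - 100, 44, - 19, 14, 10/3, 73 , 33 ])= [-100, - 88, - 61, - 19, - 12, - 4, 10/3,13/3,14, 33, 44, 73]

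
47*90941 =4274227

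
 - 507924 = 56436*( - 9)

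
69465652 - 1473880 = 67991772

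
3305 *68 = 224740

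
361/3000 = 361/3000= 0.12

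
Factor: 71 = 71^1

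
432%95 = 52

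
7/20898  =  7/20898 = 0.00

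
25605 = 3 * 8535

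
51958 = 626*83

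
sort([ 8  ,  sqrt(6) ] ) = [sqrt(6), 8]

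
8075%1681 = 1351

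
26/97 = 26/97 = 0.27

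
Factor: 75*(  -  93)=-3^2*5^2*31^1 = -6975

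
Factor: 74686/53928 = 2^ (  -  2 ) * 3^(-2)*7^( - 1 )*349^1 = 349/252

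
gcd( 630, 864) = 18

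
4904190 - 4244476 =659714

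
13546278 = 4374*3097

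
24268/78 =311 + 5/39=311.13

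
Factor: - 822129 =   -  3^1 * 7^1* 11^1 * 3559^1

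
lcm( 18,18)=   18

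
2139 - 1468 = 671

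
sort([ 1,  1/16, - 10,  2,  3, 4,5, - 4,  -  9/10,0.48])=[ - 10,-4, - 9/10, 1/16,0.48,1, 2 , 3,  4,  5]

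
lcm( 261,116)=1044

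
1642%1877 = 1642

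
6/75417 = 2/25139 = 0.00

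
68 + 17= 85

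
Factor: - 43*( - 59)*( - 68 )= -172516 = - 2^2 * 17^1*43^1*59^1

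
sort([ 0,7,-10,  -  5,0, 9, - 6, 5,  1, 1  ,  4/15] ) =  [ - 10,-6, - 5,  0,0 , 4/15,1,1, 5, 7,  9]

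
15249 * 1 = 15249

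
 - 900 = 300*( - 3 )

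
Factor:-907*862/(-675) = 781834/675= 2^1*3^(-3)*5^ ( - 2 )*431^1*907^1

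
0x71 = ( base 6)305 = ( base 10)113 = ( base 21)58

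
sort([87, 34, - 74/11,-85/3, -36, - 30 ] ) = [ - 36,-30, - 85/3, - 74/11, 34, 87]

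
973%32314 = 973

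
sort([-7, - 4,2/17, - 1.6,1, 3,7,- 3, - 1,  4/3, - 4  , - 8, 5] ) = [ - 8, - 7, - 4,-4, - 3, - 1.6, - 1,2/17 , 1,4/3 , 3 , 5,7] 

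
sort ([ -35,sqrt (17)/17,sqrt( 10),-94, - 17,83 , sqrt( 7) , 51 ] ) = [ - 94,-35, - 17, sqrt(17)/17,  sqrt(7 ),  sqrt(10 ),51,83]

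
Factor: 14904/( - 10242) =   -  828/569  =  - 2^2 * 3^2*23^1*569^( - 1) 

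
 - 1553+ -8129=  - 9682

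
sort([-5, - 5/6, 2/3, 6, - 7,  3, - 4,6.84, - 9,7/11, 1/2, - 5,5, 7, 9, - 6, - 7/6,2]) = [ - 9 , - 7, - 6, - 5,  -  5 ,-4, - 7/6, - 5/6,1/2 , 7/11, 2/3,2,3,5,6, 6.84 , 7,9]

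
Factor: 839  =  839^1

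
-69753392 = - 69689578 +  - 63814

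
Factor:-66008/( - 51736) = 29^( - 1)*37^1=37/29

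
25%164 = 25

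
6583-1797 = 4786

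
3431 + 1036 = 4467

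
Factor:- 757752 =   -  2^3*3^1*31573^1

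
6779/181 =37+82/181 = 37.45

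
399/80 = 4 + 79/80 = 4.99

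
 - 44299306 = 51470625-95769931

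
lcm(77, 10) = 770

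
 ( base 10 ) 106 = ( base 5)411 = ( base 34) 34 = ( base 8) 152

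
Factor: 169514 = 2^1*131^1 * 647^1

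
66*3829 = 252714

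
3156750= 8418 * 375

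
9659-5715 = 3944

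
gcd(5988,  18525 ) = 3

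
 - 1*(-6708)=6708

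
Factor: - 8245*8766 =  - 72275670 = - 2^1*3^2*5^1*17^1*97^1*487^1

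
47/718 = 47/718=0.07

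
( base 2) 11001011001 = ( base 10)1625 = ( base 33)1G8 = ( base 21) 3E8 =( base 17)5AA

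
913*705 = 643665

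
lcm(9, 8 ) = 72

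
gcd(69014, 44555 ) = 1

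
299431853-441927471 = - 142495618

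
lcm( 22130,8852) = 44260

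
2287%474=391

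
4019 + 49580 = 53599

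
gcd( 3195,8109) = 9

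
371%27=20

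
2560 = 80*32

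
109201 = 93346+15855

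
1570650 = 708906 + 861744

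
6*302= 1812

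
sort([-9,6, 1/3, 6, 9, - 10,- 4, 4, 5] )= [ - 10, - 9, - 4, 1/3, 4,5,6,6, 9]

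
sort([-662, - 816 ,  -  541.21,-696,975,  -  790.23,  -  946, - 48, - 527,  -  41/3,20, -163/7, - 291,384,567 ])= [ - 946, - 816,  -  790.23, -696, - 662,  -  541.21, - 527, -291, - 48, - 163/7 , - 41/3 , 20, 384 , 567, 975]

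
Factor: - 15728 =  - 2^4*983^1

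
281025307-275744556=5280751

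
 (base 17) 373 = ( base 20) 299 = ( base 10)989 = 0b1111011101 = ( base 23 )1K0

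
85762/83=85762/83 = 1033.28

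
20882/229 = 91+43/229= 91.19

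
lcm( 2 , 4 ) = 4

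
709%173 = 17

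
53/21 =2+11/21 = 2.52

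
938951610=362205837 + 576745773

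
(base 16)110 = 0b100010000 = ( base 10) 272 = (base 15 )132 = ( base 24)B8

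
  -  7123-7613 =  - 14736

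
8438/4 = 2109+ 1/2= 2109.50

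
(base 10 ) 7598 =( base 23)E88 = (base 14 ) 2AAA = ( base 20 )IJI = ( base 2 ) 1110110101110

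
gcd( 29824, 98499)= 1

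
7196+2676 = 9872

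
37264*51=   1900464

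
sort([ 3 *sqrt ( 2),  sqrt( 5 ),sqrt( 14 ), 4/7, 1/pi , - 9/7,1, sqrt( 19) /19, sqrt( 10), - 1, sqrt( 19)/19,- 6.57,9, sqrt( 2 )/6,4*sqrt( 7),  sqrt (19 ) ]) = [ - 6.57, - 9/7, - 1, sqrt( 19 )/19,sqrt( 19)/19 , sqrt( 2) /6, 1/pi, 4/7,1,  sqrt(5), sqrt( 10),sqrt( 14), 3*sqrt( 2 ), sqrt( 19), 9, 4* sqrt( 7)] 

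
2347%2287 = 60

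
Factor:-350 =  - 2^1* 5^2*7^1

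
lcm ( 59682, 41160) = 1193640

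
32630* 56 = 1827280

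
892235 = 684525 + 207710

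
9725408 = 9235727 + 489681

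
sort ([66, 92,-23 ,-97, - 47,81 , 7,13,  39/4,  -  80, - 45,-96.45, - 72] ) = [ - 97 ,-96.45,  -  80 ,-72, - 47, - 45,  -  23,7,39/4,13,66,81,92]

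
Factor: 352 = 2^5*11^1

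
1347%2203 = 1347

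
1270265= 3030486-1760221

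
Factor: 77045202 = 2^1*3^3*13^1*109751^1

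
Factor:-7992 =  - 2^3 * 3^3*37^1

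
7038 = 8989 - 1951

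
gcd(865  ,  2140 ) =5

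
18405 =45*409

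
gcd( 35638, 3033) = 1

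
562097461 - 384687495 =177409966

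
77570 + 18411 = 95981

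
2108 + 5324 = 7432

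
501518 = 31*16178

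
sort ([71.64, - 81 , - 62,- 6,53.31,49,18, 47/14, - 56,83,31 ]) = [- 81,-62,-56, - 6,47/14,18,31, 49, 53.31, 71.64, 83]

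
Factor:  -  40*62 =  - 2480 = - 2^4*5^1*31^1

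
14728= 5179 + 9549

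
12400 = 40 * 310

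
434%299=135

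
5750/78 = 2875/39 = 73.72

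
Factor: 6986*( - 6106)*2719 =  - 2^2 *7^1*43^1 * 71^1 * 499^1*2719^1 = -115983067004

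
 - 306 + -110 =-416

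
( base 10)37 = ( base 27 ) 1A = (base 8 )45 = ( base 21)1G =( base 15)27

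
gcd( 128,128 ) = 128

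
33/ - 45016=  - 1 + 44983/45016  =  - 0.00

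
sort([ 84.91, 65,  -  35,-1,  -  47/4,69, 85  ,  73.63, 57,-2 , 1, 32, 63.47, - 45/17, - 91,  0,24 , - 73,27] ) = [ - 91, - 73,-35,  -  47/4, - 45/17, - 2, - 1, 0, 1,24,27, 32,  57, 63.47,65, 69, 73.63, 84.91,85 ]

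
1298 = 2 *649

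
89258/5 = 89258/5=17851.60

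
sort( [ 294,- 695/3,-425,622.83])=[  -  425, - 695/3, 294,622.83]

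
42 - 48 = - 6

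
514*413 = 212282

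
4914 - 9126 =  - 4212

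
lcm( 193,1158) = 1158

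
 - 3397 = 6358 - 9755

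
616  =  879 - 263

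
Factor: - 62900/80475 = - 2^2  *3^( - 1 )*17^1*29^( -1)  =  - 68/87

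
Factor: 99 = 3^2*11^1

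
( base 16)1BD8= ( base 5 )212003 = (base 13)3324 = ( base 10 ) 7128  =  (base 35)5SN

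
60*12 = 720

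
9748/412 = 23+68/103  =  23.66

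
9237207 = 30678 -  - 9206529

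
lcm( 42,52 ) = 1092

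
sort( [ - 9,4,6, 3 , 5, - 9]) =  [ - 9 , - 9, 3, 4, 5,6]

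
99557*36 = 3584052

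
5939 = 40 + 5899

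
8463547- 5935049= 2528498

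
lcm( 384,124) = 11904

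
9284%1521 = 158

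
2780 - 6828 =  - 4048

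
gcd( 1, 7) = 1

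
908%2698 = 908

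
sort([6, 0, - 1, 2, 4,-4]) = [ - 4,-1,0,2, 4, 6 ]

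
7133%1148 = 245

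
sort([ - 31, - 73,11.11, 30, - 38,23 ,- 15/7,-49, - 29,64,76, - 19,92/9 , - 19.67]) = [-73, - 49,- 38, - 31, - 29, - 19.67, - 19 , - 15/7,92/9,11.11,23,  30,64,76]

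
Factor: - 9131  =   - 23^1*397^1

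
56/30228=14/7557=0.00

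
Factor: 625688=2^3 * 7^1*11173^1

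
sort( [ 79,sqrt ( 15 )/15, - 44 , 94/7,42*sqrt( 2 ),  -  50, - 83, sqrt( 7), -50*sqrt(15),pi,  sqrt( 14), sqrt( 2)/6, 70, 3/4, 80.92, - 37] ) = [-50*sqrt(15), -83,-50, - 44,-37, sqrt(2)/6,  sqrt (15)/15, 3/4, sqrt( 7), pi,  sqrt ( 14),  94/7,42*sqrt( 2),70, 79, 80.92 ]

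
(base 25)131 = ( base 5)10301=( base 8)1275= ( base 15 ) 31b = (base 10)701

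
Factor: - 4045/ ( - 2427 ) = 3^( - 1 )*5^1 = 5/3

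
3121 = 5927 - 2806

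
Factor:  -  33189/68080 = - 39/80 =-2^( - 4 )*3^1*5^( - 1 ) * 13^1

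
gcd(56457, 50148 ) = 9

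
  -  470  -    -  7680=7210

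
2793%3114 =2793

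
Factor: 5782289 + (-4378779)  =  2^1*  5^1 * 140351^1 =1403510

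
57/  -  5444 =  - 1 + 5387/5444 = -  0.01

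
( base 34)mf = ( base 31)oj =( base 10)763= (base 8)1373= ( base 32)NR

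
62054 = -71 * ( - 874) 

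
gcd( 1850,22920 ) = 10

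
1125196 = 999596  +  125600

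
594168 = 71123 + 523045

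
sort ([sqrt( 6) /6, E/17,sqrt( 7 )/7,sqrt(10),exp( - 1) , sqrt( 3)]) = [E/17,exp( - 1),sqrt( 7)/7,sqrt ( 6) /6,sqrt(3), sqrt( 10)]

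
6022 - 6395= - 373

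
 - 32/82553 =-1 + 82521/82553 = -  0.00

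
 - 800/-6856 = 100/857 = 0.12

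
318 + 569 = 887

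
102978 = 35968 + 67010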